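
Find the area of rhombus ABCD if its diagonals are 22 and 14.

Area = (22 * 14) / 2 = 308 / 2 = 154

154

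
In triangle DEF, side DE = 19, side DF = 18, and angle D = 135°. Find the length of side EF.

By the law of cosines: EF^2 = DE^2 + DF^2 - 2*DE*DF*cos(D)
EF^2 = 19^2 + 18^2 - 2*19*18*cos(135°)
EF^2 = 361 + 324 - 684*(-sqrt(2)/2)
EF^2 = 342*sqrt(2) + 685
EF = sqrt(342*sqrt(2) + 685)

sqrt(342*sqrt(2) + 685)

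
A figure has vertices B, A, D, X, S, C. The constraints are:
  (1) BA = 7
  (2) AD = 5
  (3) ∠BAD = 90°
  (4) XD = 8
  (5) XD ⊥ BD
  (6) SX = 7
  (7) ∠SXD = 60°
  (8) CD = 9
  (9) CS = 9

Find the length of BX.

Step 1: By the law of cosines on triangle BAD: BD² = 7² + 5² − 2·7·5·cos(90°) = 74, so BD = √74.
Step 2: By the law of cosines on triangle BDX: BX² = √74² + 8² − 2·√74·8·cos(90°) = 138, so BX = √138.

Therefore, the length of BX = √138.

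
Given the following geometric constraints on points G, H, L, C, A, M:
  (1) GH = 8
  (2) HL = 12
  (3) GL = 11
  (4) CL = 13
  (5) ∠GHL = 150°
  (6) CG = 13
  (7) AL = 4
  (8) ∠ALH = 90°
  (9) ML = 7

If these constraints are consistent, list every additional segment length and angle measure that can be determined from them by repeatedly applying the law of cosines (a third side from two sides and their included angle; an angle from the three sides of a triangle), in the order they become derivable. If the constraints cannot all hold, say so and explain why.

These constraints are not satisfiable: (1), (2) and (3) fix all three sides of triangle GHL, so by the law of cosines cos(∠GHL) = (8² + 12² − 11²) / (2·8·12) = 0.4531, i.e. ∠GHL ≈ 63.06°, which contradicts (5) ∠GHL = 150°. No planar figure meets all of them, so nothing further can be derived.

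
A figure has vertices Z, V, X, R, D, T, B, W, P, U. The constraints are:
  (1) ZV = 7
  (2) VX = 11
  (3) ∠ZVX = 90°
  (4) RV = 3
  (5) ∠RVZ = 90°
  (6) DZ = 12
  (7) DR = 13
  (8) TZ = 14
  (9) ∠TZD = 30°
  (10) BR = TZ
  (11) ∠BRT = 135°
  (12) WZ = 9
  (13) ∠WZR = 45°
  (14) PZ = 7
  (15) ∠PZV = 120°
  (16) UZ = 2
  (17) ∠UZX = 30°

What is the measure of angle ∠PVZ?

Step 1: By the law of cosines on triangle VZP: VP² = 7² + 7² − 2·7·7·cos(120°) = 147, so VP = 7·√3.
Step 2: By the inverse law of cosines on triangle PVZ: cos(∠PVZ) = ((7·√3)² + 7² − 7²) / (2·7·√3·7) = 147/169.74 = 0.866, so ∠PVZ = 30°.

Therefore, the measure of angle ∠PVZ = 30°.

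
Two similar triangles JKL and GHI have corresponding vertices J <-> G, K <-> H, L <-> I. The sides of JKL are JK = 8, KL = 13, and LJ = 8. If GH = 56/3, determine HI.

k = 56/3/8 = 7/3. HI = 7/3 * 13 = 91/3.

91/3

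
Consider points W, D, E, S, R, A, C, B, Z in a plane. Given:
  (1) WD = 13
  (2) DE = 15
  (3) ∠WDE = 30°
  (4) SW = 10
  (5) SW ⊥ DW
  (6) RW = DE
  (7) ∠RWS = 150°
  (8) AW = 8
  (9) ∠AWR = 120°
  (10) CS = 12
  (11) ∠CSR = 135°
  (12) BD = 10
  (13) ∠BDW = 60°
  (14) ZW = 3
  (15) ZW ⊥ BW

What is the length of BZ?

Step 1: By the law of cosines on triangle BDW: BW² = 10² + 13² − 2·10·13·cos(60°) = 139, so BW = √139.
Step 2: By the law of cosines on triangle BWZ: BZ² = √139² + 3² − 2·√139·3·cos(90°) = 148, so BZ = 2·√37.

Therefore, the length of BZ = 2·√37.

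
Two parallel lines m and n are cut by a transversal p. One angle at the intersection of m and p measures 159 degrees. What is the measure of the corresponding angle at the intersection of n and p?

Corresponding angles are equal: 159 degrees.

159 degrees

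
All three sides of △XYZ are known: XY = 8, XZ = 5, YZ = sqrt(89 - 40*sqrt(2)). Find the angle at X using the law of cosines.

cos(X) = (8² + 5² - (sqrt(89 - 40*sqrt(2)))²) / (2 × 8 × 5) = sqrt(2)/2, so X = arccos(sqrt(2)/2) = 45°.

45°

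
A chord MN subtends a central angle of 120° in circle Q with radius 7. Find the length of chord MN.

Chord length = 2r sin(θ/2)
= 2 × 7 × sin(120°/2)
= 2 × 7 × sin(60°)
= 7*sqrt(3)

7*sqrt(3)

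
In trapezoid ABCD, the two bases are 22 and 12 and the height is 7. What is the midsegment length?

The midsegment of a trapezoid = (base1 + base2) / 2
midsegment = (22 + 12) / 2
midsegment = 34 / 2
midsegment = 17

17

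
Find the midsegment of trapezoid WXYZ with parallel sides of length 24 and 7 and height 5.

midsegment = (24 + 7) / 2 = 31 / 2 = 31/2

31/2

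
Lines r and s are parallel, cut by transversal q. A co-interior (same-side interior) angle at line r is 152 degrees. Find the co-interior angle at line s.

Co-interior angles sum to 180: 180 - 152 = 28 degrees.

28 degrees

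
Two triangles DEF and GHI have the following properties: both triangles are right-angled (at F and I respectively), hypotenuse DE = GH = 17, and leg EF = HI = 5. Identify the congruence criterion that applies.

The given information matches HL: The hypotenuse and one leg of two right triangles are equal (Hypotenuse-Leg).

HL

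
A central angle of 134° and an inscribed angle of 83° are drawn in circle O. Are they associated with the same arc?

By the inscribed angle theorem, the inscribed angle for a central angle of 134° should be 134° / 2 = 67°.
The given inscribed angle is 83°, which does not equal 67°.
Therefore, no, they do not correspond to the same arc.

No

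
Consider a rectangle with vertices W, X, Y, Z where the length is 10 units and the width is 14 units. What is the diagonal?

Using the Pythagorean theorem:
d² = 10² + 14² = 100 + 196 = 296
d = sqrt(296) = 2*sqrt(74)

2*sqrt(74)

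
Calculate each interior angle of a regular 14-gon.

Each interior angle of a regular n-gon is (n - 2) * 180 / n.
For n = 14: (14 - 2) * 180 / 14 = 2160/14 = 1080/7 degrees.

1080/7 degrees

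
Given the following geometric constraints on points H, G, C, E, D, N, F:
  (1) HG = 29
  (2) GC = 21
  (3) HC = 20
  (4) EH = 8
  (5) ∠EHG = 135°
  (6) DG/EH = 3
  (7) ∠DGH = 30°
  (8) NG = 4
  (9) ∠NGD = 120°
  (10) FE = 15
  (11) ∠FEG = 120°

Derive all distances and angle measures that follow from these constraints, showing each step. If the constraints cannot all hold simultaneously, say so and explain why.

The constraints are consistent.

From the given relations:
  DG = 3·EH = 3·8 = 24

Step 1: From HG = 29, GD = 24, and ∠HGD = 30°, by the law of cosines:
  HD² = HG² + GD² - 2·HG·GD·cos(30°) = 841 + 576 - 1206 = 211.5
  HD ≈ 14.54

Step 2: From GH = 29, HE = 8, and ∠GHE = 135°, by the law of cosines:
  GE² = GH² + HE² - 2·GH·HE·cos(135°) = 841 + 64 + 328.1 = 1233
  GE ≈ 35.12

Step 3: From DG = 24, GN = 4, and ∠DGN = 120°, by the law of cosines:
  DN² = DG² + GN² - 2·DG·GN·cos(120°) = 576 + 16 + 96 = 688
  DN = 4·√43

Step 4: From HC = 20, HG = 29, CG = 21, by the inverse law of cosines:
  cos(∠CHG) = (HC² + HG² - CG²) / (2·HC·HG)
  ∠CHG = 46.4°

Step 5: From GC = 21, GH = 29, CH = 20, by the inverse law of cosines:
  cos(∠CGH) = (GC² + GH² - CH²) / (2·GC·GH)
  ∠CGH = 43.6°

Step 6: From CG = 21, CH = 20, GH = 29, by the inverse law of cosines:
  cos(∠GCH) = (CG² + CH² - GH²) / (2·CG·CH)
  ∠GCH = 90°

Step 7: From GE = 35.12, EF = 15, and ∠GEF = 120°, by the law of cosines:
  GF² = GE² + EF² - 2·GE·EF·cos(120°) = 1233 + 225 + 526.7 = 1985
  GF ≈ 44.55

Step 8: From HD = 14.54, HG = 29, DG = 24, by the inverse law of cosines:
  cos(∠DHG) = (HD² + HG² - DG²) / (2·HD·HG)
  ∠DHG = 55.6°

Step 9: From GE = 35.12, GH = 29, EH = 8, by the inverse law of cosines:
  cos(∠EGH) = (GE² + GH² - EH²) / (2·GE·GH)
  ∠EGH = 9.27°

Step 10: From EG = 35.12, EH = 8, GH = 29, by the inverse law of cosines:
  cos(∠GEH) = (EG² + EH² - GH²) / (2·EG·EH)
  ∠GEH = 35.73°

Step 11: From DG = 24, DH = 14.54, GH = 29, by the inverse law of cosines:
  cos(∠GDH) = (DG² + DH² - GH²) / (2·DG·DH)
  ∠GDH = 94.4°

Step 12: From DG = 24, DN = 4·√43, GN = 4, by the inverse law of cosines:
  cos(∠GDN) = (DG² + DN² - GN²) / (2·DG·DN)
  ∠GDN = 7.59°

Step 13: From ND = 4·√43, NG = 4, DG = 24, by the inverse law of cosines:
  cos(∠DNG) = (ND² + NG² - DG²) / (2·ND·NG)
  ∠DNG = 52.41°

Step 14: From GE = 35.12, GF = 44.55, EF = 15, by the inverse law of cosines:
  cos(∠EGF) = (GE² + GF² - EF²) / (2·GE·GF)
  ∠EGF = 16.95°

Step 15: From FE = 15, FG = 44.55, EG = 35.12, by the inverse law of cosines:
  cos(∠EFG) = (FE² + FG² - EG²) / (2·FE·FG)
  ∠EFG = 43.05°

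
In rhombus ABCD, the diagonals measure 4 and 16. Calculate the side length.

In a rhombus, the diagonals bisect each other perpendicularly, creating four congruent right triangles.
Each triangle has legs 2 (half of 4) and 8 (half of 16).
The hypotenuse of each right triangle is a side of the rhombus:
side = sqrt(2^2 + 8^2) = sqrt(68) = 2*sqrt(17)

2*sqrt(17)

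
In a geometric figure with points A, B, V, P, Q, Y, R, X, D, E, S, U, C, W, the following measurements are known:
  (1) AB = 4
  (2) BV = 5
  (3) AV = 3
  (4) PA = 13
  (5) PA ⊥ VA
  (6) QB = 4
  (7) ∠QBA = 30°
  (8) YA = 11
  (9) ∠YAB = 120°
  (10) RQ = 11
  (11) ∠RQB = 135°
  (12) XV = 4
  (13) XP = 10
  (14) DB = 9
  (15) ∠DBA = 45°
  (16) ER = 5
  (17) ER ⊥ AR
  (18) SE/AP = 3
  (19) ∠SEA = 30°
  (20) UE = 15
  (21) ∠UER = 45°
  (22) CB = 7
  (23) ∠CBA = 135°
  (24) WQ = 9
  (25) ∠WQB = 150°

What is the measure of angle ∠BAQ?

Step 1: By the law of cosines on triangle ABQ: AQ² = 4² + 4² − 2·4·4·cos(30°) = 4.29, so AQ ≈ 2.07.
Step 2: By the inverse law of cosines on triangle BAQ: cos(∠BAQ) = (4² + 2.07² − 4²) / (2·4·2.07) = 4.29/16.56 = 0.2588, so ∠BAQ = 75°.

Therefore, the measure of angle ∠BAQ = 75°.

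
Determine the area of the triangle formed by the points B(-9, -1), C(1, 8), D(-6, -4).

The Shoelace formula computes the area from vertex coordinates by summing cross products.
For vertices (-9,-1), (1,8), (-6,-4):
Signed sum = -9*8 - 1*-1 + 1*-4 - -6*8 + -6*-1 - -9*-4
= -71 + 44 + -30 = -57
Area = (1/2)|-57| = 57/2.

57/2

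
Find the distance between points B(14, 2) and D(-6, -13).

The horizontal distance is |-6 - 14| = 20 and the vertical distance is |-13 - 2| = 15.
By the Pythagorean theorem, d = sqrt(20^2 + 15^2) = sqrt(625) = 25.

25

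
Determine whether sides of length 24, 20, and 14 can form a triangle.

Sort the sides: 14, 20, 24.
It suffices to check that the sum of the two smallest exceeds the largest:
14 + 20 = 34 > 24. ✓
Yes, a valid triangle can be formed.

Yes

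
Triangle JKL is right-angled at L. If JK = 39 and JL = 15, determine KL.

By the Pythagorean theorem: KL^2 = JK^2 - JL^2
KL^2 = 39^2 - 15^2 = 1521 - 225 = 1296
KL = sqrt(1296) = 36

36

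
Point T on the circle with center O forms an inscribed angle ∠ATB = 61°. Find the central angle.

Central angle = 2 × 61° = 122° (inscribed angle theorem).

122°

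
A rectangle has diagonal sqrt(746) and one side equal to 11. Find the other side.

The diagonal of a rectangle forms a right triangle with the two sides.
Rearranging the Pythagorean theorem: missing side = sqrt(d^2 - known^2).
= sqrt(746 - 121) = sqrt(625) = 25.

25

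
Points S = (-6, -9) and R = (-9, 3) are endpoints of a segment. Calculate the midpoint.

M = ((x₁ + x₂)/2, (y₁ + y₂)/2)
= ((-6 + -9)/2, (-9 + 3)/2)
= (-15/2, -6/2) = (-15/2, -3)

(-15/2, -3)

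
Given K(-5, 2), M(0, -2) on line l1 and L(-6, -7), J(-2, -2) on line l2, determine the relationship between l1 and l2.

Slope of line 1: m1 = (-2 - 2)/(0 - -5) = -4/5 = -4/5
Slope of line 2: m2 = (-2 - -7)/(-2 - -6) = 5/4 = 5/4
m1 * m2 = -1, so perpendicular.

Perpendicular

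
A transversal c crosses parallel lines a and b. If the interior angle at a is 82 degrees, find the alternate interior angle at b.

Alternate interior angles lie on opposite sides of the transversal, between the parallel lines.
By the alternate interior angle theorem, they are equal: 82 degrees.

82 degrees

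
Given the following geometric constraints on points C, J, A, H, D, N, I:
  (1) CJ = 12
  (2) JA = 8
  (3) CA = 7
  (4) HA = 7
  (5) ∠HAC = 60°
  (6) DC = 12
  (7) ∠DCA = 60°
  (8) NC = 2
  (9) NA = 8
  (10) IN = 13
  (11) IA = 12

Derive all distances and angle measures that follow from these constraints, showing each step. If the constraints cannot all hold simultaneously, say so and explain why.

The constraints are consistent.

Step 1: From CA = 7, AH = 7, and ∠CAH = 60°, by the law of cosines:
  CH² = CA² + AH² - 2·CA·AH·cos(60°) = 49 + 49 - 49 = 49
  CH = 7

Step 2: From AC = 7, CD = 12, and ∠ACD = 60°, by the law of cosines:
  AD² = AC² + CD² - 2·AC·CD·cos(60°) = 49 + 144 - 84 = 109
  AD = √109

Step 3: From CA = 7, CJ = 12, AJ = 8, by the inverse law of cosines:
  cos(∠ACJ) = (CA² + CJ² - AJ²) / (2·CA·CJ)
  ∠ACJ = 39.84°

Step 4: From CA = 7, CN = 2, AN = 8, by the inverse law of cosines:
  cos(∠ACN) = (CA² + CN² - AN²) / (2·CA·CN)
  ∠ACN = 113.13°

Step 5: From JA = 8, JC = 12, AC = 7, by the inverse law of cosines:
  cos(∠AJC) = (JA² + JC² - AC²) / (2·JA·JC)
  ∠AJC = 34.09°

Step 6: From AC = 7, AJ = 8, CJ = 12, by the inverse law of cosines:
  cos(∠CAJ) = (AC² + AJ² - CJ²) / (2·AC·AJ)
  ∠CAJ = 106.07°

Step 7: From AC = 7, AN = 8, CN = 2, by the inverse law of cosines:
  cos(∠CAN) = (AC² + AN² - CN²) / (2·AC·AN)
  ∠CAN = 13.29°

Step 8: From AI = 12, AN = 8, IN = 13, by the inverse law of cosines:
  cos(∠IAN) = (AI² + AN² - IN²) / (2·AI·AN)
  ∠IAN = 78.28°

Step 9: From NA = 8, NC = 2, AC = 7, by the inverse law of cosines:
  cos(∠ANC) = (NA² + NC² - AC²) / (2·NA·NC)
  ∠ANC = 53.58°

Step 10: From NA = 8, NI = 13, AI = 12, by the inverse law of cosines:
  cos(∠ANI) = (NA² + NI² - AI²) / (2·NA·NI)
  ∠ANI = 64.67°

Step 11: From IA = 12, IN = 13, AN = 8, by the inverse law of cosines:
  cos(∠AIN) = (IA² + IN² - AN²) / (2·IA·IN)
  ∠AIN = 37.05°

Step 12: From CA = 7, CH = 7, AH = 7, by the inverse law of cosines:
  cos(∠ACH) = (CA² + CH² - AH²) / (2·CA·CH)
  ∠ACH = 60°

Step 13: From AC = 7, AD = √109, CD = 12, by the inverse law of cosines:
  cos(∠CAD) = (AC² + AD² - CD²) / (2·AC·AD)
  ∠CAD = 84.5°

Step 14: From HA = 7, HC = 7, AC = 7, by the inverse law of cosines:
  cos(∠AHC) = (HA² + HC² - AC²) / (2·HA·HC)
  ∠AHC = 60°

Step 15: From DA = √109, DC = 12, AC = 7, by the inverse law of cosines:
  cos(∠ADC) = (DA² + DC² - AC²) / (2·DA·DC)
  ∠ADC = 35.5°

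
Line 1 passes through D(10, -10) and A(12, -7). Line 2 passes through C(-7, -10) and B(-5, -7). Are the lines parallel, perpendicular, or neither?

Slope of line 1: m1 = (-7 - -10)/(12 - 10) = 3/2 = 3/2
Slope of line 2: m2 = (-7 - -10)/(-5 - -7) = 3/2 = 3/2
m1 = m2, so the lines are parallel.

Parallel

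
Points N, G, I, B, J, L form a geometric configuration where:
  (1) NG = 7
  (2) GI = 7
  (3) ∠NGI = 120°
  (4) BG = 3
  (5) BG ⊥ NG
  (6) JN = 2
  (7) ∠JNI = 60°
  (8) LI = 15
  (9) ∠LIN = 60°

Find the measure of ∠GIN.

Step 1: By the law of cosines on triangle IGN: IN² = 7² + 7² − 2·7·7·cos(120°) = 147, so IN = 7·√3.
Step 2: By the inverse law of cosines on triangle GIN: cos(∠GIN) = (7² + (7·√3)² − 7²) / (2·7·7·√3) = 147/169.74 = 0.866, so ∠GIN = 30°.

Therefore, the measure of angle ∠GIN = 30°.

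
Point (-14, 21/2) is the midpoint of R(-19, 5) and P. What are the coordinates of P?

Using the midpoint formula: M = ((x1 + x2)/2, (y1 + y2)/2)
We know M = (-14, 21/2) and R = (-19, 5)
For x: -14 = (-19 + x2)/2, so x2 = 2*-14 - -19 = -9
For y: 21/2 = (5 + y2)/2, so y2 = 2*21/2 - 5 = 16
P = (-9, 16)

(-9, 16)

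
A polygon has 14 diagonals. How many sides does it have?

Using d = n(n - 3)/2, we solve 14 = n(n - 3)/2.
So n(n - 3) = 28.
Testing n = 7: 7 * 4 = 28 = 28. Correct.
The polygon has 7 sides.

7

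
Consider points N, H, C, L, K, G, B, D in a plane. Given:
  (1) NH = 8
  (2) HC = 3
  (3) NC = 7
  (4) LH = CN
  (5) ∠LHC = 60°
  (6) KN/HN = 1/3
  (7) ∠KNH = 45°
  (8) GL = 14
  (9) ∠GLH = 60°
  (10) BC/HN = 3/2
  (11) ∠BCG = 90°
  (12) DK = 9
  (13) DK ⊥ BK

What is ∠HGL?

From the given relations: LH = CN = 7.
Step 1: By the law of cosines on triangle GLH: GH² = 14² + 7² − 2·14·7·cos(60°) = 147, so GH = 7·√3.
Step 2: By the inverse law of cosines on triangle HGL: cos(∠HGL) = ((7·√3)² + 14² − 7²) / (2·7·√3·14) = 294/339.48 = 0.866, so ∠HGL = 30°.

Therefore, the measure of angle ∠HGL = 30°.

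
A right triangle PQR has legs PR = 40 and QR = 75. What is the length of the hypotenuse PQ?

By the Pythagorean theorem: PQ^2 = PR^2 + QR^2
PQ^2 = 40^2 + 75^2 = 1600 + 5625 = 7225
PQ = sqrt(7225) = 85

85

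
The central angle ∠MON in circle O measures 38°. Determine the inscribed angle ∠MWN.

By the inscribed angle theorem, the inscribed angle is half the central angle.
Inscribed angle = 38° / 2 = 19°

19°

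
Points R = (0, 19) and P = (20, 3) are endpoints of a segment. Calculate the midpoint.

The midpoint is the point halfway along the segment.
Move half the horizontal distance: 0 + (20 - 0)/2 = 0 + 20/2 = 10
Move half the vertical distance: 19 + (3 - 19)/2 = 19 + -16/2 = 11
Midpoint = (10, 11)

(10, 11)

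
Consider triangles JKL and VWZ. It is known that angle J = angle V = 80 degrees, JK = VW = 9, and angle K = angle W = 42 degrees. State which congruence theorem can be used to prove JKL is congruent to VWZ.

Consider the given information: angle J = angle V = 80 degrees, JK = VW = 9, and angle K = angle W = 42 degrees
This is not SAS or HL: SAS requires two sides and the included angle between them. HL only applies to right triangles with matching hypotenuse and leg.
The correct criterion is ASA. Two pairs of corresponding angles and the included side are equal (Angle-Side-Angle).

ASA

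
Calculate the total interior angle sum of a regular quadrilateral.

The sum of interior angles of an n-sided polygon is (n - 2) * 180.
For n = 4: (4 - 2) * 180 = 2 * 180 = 360 degrees.

360 degrees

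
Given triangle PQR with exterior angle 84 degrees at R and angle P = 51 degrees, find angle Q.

The exterior angle theorem states that an exterior angle equals the sum of the two non-adjacent interior angles.
So 84 = 51 + angle Q, which gives angle Q = 84 - 51 = 33 degrees.

33 degrees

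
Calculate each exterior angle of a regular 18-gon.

Each exterior angle of a regular n-gon is 360 / n.
For n = 18: 360 / 18 = 20 degrees.

20 degrees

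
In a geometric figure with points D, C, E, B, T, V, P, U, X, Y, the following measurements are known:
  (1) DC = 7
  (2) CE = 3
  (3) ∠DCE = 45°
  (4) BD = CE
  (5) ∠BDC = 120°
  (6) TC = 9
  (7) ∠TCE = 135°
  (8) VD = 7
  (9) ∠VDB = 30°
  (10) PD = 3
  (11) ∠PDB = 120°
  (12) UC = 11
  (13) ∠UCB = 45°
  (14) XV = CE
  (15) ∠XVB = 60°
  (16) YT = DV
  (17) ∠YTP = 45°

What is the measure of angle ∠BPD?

From the given relations: BD = CE = 3.
Step 1: By the law of cosines on triangle PDB: PB² = 3² + 3² − 2·3·3·cos(120°) = 27, so PB = 3·√3.
Step 2: By the inverse law of cosines on triangle BPD: cos(∠BPD) = ((3·√3)² + 3² − 3²) / (2·3·√3·3) = 27/31.18 = 0.866, so ∠BPD = 30°.

Therefore, the measure of angle ∠BPD = 30°.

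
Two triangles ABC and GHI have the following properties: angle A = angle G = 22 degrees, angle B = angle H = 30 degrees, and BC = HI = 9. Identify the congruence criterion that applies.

The given information provides:
angle A = angle G = 22 degrees, angle B = angle H = 30 degrees, and BC = HI = 9
This matches the AAS congruence theorem.
Two pairs of corresponding angles and a non-included side are equal (Angle-Angle-Side).

AAS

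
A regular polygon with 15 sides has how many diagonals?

The number of diagonals in an n-gon is n(n - 3)/2.
For n = 15: 15(15 - 3)/2 = 15 × 12 / 2 = 90.

90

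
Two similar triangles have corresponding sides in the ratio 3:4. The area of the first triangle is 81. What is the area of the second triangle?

For similar figures, the area ratio equals the square of the side ratio.
Side ratio (the first triangle to the second triangle) = 3:4, so area ratio = 3^2:4^2 = 9:16.
If the area of the first triangle is 81, then the area of the second triangle = 81 * (16/9) = 144.

144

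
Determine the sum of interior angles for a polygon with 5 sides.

The sum of interior angles of an n-sided polygon is (n - 2) * 180.
For n = 5: (5 - 2) * 180 = 3 * 180 = 540 degrees.

540 degrees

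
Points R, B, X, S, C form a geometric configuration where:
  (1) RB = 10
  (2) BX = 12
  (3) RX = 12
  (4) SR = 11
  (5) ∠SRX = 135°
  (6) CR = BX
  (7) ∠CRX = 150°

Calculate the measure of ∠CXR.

From the given relations: CR = BX = 12.
Step 1: By the law of cosines on triangle XRC: XC² = 12² + 12² − 2·12·12·cos(150°) = 537.42, so XC ≈ 23.18.
Step 2: By the inverse law of cosines on triangle CXR: cos(∠CXR) = (23.18² + 12² − 12²) / (2·23.18·12) = 537.42/556.37 = 0.9659, so ∠CXR = 15°.

Therefore, the measure of angle ∠CXR = 15°.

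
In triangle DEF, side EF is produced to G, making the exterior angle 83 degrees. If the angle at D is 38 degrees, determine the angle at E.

angle E = 83 - 38 = 45 degrees (exterior angle theorem).

45 degrees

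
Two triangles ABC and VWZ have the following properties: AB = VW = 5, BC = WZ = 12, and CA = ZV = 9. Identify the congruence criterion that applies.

Consider the given information: AB = VW = 5, BC = WZ = 12, and CA = ZV = 9
This is not SAS or AAS: SAS requires two sides and the included angle between them. AAS requires two angles and a non-included side.
The correct criterion is SSS. All three pairs of corresponding sides are equal (Side-Side-Side).

SSS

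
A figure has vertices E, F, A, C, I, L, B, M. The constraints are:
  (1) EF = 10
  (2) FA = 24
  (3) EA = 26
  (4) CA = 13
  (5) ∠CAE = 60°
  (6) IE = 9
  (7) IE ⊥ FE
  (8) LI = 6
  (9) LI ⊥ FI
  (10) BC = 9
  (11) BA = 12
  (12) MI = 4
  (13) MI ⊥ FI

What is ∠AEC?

Step 1: By the law of cosines on triangle EAC: EC² = 26² + 13² − 2·26·13·cos(60°) = 507, so EC = 13·√3.
Step 2: By the inverse law of cosines on triangle AEC: cos(∠AEC) = (26² + (13·√3)² − 13²) / (2·26·13·√3) = 1014/1170.87 = 0.866, so ∠AEC = 30°.

Therefore, the measure of angle ∠AEC = 30°.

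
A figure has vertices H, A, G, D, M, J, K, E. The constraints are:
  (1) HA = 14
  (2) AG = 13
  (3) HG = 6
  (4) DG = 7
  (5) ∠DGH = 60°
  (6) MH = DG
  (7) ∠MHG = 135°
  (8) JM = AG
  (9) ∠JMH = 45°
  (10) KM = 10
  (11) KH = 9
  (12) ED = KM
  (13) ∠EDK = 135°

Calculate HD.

Step 1: By the law of cosines on triangle HGD: HD² = 6² + 7² − 2·6·7·cos(60°) = 43, so HD = √43.

Therefore, the length of HD = √43.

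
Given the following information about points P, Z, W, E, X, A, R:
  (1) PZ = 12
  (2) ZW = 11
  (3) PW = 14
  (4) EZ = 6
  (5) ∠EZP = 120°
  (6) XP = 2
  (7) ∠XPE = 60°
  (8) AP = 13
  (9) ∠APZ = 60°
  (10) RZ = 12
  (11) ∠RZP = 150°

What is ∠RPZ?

Step 1: By the law of cosines on triangle PZR: PR² = 12² + 12² − 2·12·12·cos(150°) = 537.42, so PR ≈ 23.18.
Step 2: By the inverse law of cosines on triangle RPZ: cos(∠RPZ) = (23.18² + 12² − 12²) / (2·23.18·12) = 537.42/556.37 = 0.9659, so ∠RPZ = 15°.

Therefore, the measure of angle ∠RPZ = 15°.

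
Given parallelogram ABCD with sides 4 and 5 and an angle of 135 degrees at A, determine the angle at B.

Opposite sides of a parallelogram are parallel, so consecutive angles form co-interior angles on a transversal.
Co-interior angles sum to 180°, giving angle B = 180 - 135 = 45 degrees.

45 degrees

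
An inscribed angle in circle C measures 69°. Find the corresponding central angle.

By the inscribed angle theorem, the central angle is twice the inscribed angle.
Central angle = 2 × 69° = 138°

138°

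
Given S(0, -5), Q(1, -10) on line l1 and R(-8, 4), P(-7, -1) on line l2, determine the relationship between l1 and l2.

Slope of line 1: m1 = (-10 - -5)/(1 - 0) = -5/1 = -5
Slope of line 2: m2 = (-1 - 4)/(-7 - -8) = -5/1 = -5
Two lines are parallel if and only if they have equal slopes (or both are vertical).
Here m1 = m2 = -5, confirming the lines are parallel.

Parallel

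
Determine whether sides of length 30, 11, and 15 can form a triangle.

Check the triangle inequality: 11 + 15 = 26 ≤ 30.
Since the sum of two sides does not exceed the third, no triangle can be formed.

No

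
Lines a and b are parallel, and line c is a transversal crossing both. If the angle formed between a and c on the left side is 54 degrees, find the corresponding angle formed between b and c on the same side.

Corresponding angles are equal: 54 degrees.

54 degrees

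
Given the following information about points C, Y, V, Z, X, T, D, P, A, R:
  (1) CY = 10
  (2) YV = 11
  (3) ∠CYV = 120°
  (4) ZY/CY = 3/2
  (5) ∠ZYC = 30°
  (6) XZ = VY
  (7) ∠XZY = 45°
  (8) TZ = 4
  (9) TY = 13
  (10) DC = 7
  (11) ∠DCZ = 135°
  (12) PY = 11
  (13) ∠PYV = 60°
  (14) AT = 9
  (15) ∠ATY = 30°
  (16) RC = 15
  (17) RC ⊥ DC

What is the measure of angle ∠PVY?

Step 1: By the law of cosines on triangle VYP: VP² = 11² + 11² − 2·11·11·cos(60°) = 121, so VP = 11.
Step 2: By the inverse law of cosines on triangle PVY: cos(∠PVY) = (11² + 11² − 11²) / (2·11·11) = 121/242 = 0.5, so ∠PVY = 60°.

Therefore, the measure of angle ∠PVY = 60°.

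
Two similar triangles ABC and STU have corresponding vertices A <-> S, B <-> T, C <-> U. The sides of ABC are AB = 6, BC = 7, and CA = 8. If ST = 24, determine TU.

k = 24/6 = 4. TU = 4 * 7 = 28.

28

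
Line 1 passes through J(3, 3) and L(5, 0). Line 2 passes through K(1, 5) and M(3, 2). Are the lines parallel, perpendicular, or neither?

Slope of line 1: m1 = (0 - 3)/(5 - 3) = -3/2 = -3/2
Slope of line 2: m2 = (2 - 5)/(3 - 1) = -3/2 = -3/2
Since m1 = m2 = -3/2, the lines are parallel.

Parallel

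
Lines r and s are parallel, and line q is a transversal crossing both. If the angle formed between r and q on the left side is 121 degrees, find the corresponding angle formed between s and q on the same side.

Corresponding angles are equal: 121 degrees.

121 degrees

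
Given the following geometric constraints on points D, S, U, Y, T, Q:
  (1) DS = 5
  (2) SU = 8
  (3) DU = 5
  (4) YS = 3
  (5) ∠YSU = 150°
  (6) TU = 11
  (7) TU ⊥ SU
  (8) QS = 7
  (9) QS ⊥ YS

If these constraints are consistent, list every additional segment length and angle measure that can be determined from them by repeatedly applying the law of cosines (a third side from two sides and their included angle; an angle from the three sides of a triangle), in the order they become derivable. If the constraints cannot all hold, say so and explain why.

The constraints are consistent. Derivable facts, in order:
After 1 step:
- ST = √185
- UY ≈ 10.7
- YQ = √58
- ∠DSU = 36.87°
- ∠DUS = 36.87°
- ∠SDU = 106.26°
After 2 steps:
- ∠QYS = 66.8°
- ∠SQY = 23.2°
- ∠STU = 36.03°
- ∠SUY = 8.06°
- ∠SYU = 21.94°
- ∠TSU = 53.97°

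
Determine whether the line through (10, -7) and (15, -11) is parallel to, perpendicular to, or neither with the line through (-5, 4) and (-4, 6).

Slope of line 1: m1 = (-11 - -7)/(15 - 10) = -4/5 = -4/5
Slope of line 2: m2 = (6 - 4)/(-4 - -5) = 2/1 = 2
m1 != m2 (-4/5 != 2), so not parallel.
m1 * m2 = (-4/5) * (2) = -8/5 != -1, so not perpendicular.
The lines are neither parallel nor perpendicular.

Neither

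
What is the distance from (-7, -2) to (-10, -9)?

The horizontal distance is |-10 - -7| = 3 and the vertical distance is |-9 - -2| = 7.
By the Pythagorean theorem, d = sqrt(3^2 + 7^2) = sqrt(58).

sqrt(58)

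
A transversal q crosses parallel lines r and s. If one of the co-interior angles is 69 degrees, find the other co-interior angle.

Co-interior (same-side interior) angles are between the parallel lines on the same side of the transversal.
Unlike corresponding or alternate interior angles, they are supplementary rather than equal.
So the angle = 180 - 69 = 111 degrees.

111 degrees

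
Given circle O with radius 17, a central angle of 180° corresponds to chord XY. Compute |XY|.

Chord length = 2r sin(θ/2)
= 2 × 17 × sin(180°/2)
= 2 × 17 × sin(90°)
= 34

34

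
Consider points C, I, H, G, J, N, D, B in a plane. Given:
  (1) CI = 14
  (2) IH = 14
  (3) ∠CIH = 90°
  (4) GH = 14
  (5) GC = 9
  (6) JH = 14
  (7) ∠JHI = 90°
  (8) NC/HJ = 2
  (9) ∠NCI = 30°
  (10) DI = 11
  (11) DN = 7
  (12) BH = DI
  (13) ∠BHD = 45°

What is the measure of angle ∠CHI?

Step 1: By the law of cosines on triangle HIC: HC² = 14² + 14² − 2·14·14·cos(90°) = 392, so HC = 14·√2.
Step 2: By the inverse law of cosines on triangle CHI: cos(∠CHI) = ((14·√2)² + 14² − 14²) / (2·14·√2·14) = 392/554.37 = 0.7071, so ∠CHI = 45°.

Therefore, the measure of angle ∠CHI = 45°.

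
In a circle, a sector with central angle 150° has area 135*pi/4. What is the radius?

The sector covers 150°/360° = 5/12 of the full circle.
Full circle area = 135*pi/4 / 5/12 = 81*pi.
Since full area = πr², we get r² = 81*pi/π = 81, so r = 9.

9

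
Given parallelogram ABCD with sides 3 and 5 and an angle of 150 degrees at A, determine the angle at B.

Opposite sides of a parallelogram are parallel, so consecutive angles form co-interior angles on a transversal.
Co-interior angles sum to 180°, giving angle B = 180 - 150 = 30 degrees.

30 degrees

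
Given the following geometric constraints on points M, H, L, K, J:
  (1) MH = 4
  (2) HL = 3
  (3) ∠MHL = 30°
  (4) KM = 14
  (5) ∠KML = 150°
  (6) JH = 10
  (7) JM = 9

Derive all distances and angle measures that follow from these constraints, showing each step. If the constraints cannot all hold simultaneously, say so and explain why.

The constraints are consistent.

Step 1: From MH = 4, HL = 3, and ∠MHL = 30°, by the law of cosines:
  ML² = MH² + HL² - 2·MH·HL·cos(30°) = 16 + 9 - 20.78 = 4.215
  ML ≈ 2.05

Step 2: From MH = 4, MJ = 9, HJ = 10, by the inverse law of cosines:
  cos(∠HMJ) = (MH² + MJ² - HJ²) / (2·MH·MJ)
  ∠HMJ = 92.39°

Step 3: From HJ = 10, HM = 4, JM = 9, by the inverse law of cosines:
  cos(∠JHM) = (HJ² + HM² - JM²) / (2·HJ·HM)
  ∠JHM = 64.06°

Step 4: From JH = 10, JM = 9, HM = 4, by the inverse law of cosines:
  cos(∠HJM) = (JH² + JM² - HM²) / (2·JH·JM)
  ∠HJM = 23.56°

Step 5: From LM = 2.05, MK = 14, and ∠LMK = 150°, by the law of cosines:
  LK² = LM² + MK² - 2·LM·MK·cos(150°) = 4.215 + 196 + 49.79 = 250
  LK ≈ 15.81

Step 6: From MH = 4, ML = 2.05, HL = 3, by the inverse law of cosines:
  cos(∠HML) = (MH² + ML² - HL²) / (2·MH·ML)
  ∠HML = 46.94°

Step 7: From LH = 3, LM = 2.05, HM = 4, by the inverse law of cosines:
  cos(∠HLM) = (LH² + LM² - HM²) / (2·LH·LM)
  ∠HLM = 103.06°

Step 8: From LK = 15.81, LM = 2.05, KM = 14, by the inverse law of cosines:
  cos(∠KLM) = (LK² + LM² - KM²) / (2·LK·LM)
  ∠KLM = 26.28°

Step 9: From KL = 15.81, KM = 14, LM = 2.05, by the inverse law of cosines:
  cos(∠LKM) = (KL² + KM² - LM²) / (2·KL·KM)
  ∠LKM = 3.72°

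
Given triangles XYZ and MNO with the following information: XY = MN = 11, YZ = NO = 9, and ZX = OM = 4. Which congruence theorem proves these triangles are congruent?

The given information provides:
XY = MN = 11, YZ = NO = 9, and ZX = OM = 4
This matches the SSS congruence theorem.
All three pairs of corresponding sides are equal (Side-Side-Side).

SSS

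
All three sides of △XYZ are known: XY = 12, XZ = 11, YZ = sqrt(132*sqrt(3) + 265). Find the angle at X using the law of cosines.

When all three sides of a triangle are known, the law of cosines can be rearranged to find any angle.
cos(C) = (a² + b² - c²) / (2ab) gives cos(X) = -sqrt(3)/2.
Taking the inverse cosine: X = 150°.

150°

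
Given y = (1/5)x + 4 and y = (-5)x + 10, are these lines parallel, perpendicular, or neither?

Slope of line 1: m1 = 1/5
Slope of line 2: m2 = -5
m1 * m2 = (1/5) * (-5) = -1 = -1, so the lines are perpendicular.

Perpendicular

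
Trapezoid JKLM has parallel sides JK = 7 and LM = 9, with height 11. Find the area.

A trapezoid's area equals the midsegment times the height.
The midsegment is (7 + 9) / 2 = 8.
Area = 8 * 11 = 88.

88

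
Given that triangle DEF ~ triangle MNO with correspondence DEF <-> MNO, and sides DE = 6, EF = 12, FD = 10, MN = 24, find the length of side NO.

Since the triangles are similar, the ratio of corresponding sides is constant.
Scale factor k = MN / DE = 24 / 6 = 4
NO = k * EF = 4 * 12 = 48

48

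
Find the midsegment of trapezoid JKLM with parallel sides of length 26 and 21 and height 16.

The midsegment of a trapezoid = (base1 + base2) / 2
midsegment = (26 + 21) / 2
midsegment = 47 / 2
midsegment = 47/2

47/2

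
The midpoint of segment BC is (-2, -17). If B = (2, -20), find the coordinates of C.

Using the midpoint formula: M = ((x1 + x2)/2, (y1 + y2)/2)
We know M = (-2, -17) and B = (2, -20)
For x: -2 = (2 + x2)/2, so x2 = 2*-2 - 2 = -6
For y: -17 = (-20 + y2)/2, so y2 = 2*-17 - -20 = -14
C = (-6, -14)

(-6, -14)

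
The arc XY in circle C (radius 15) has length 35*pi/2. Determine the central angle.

θ = 360 × 35*pi/2 / (2π × 15) = 210° (rearranging arc length formula).

210°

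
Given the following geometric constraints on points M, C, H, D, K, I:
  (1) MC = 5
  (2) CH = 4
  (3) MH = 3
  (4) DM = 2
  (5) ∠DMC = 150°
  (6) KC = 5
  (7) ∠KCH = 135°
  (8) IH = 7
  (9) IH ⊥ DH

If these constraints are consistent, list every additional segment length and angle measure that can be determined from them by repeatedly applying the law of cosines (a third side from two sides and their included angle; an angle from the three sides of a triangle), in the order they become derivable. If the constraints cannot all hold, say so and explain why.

The constraints are consistent. Derivable facts, in order:
After 1 step:
- CD ≈ 6.81
- HK ≈ 8.32
- ∠CHM = 90°
- ∠CMH = 53.13°
- ∠HCM = 36.87°
After 2 steps:
- ∠CDM = 21.55°
- ∠CHK = 25.14°
- ∠CKH = 19.86°
- ∠DCM = 8.45°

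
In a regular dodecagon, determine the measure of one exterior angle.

Each exterior angle of a regular n-gon is 360 / n.
For n = 12: 360 / 12 = 30 degrees.

30 degrees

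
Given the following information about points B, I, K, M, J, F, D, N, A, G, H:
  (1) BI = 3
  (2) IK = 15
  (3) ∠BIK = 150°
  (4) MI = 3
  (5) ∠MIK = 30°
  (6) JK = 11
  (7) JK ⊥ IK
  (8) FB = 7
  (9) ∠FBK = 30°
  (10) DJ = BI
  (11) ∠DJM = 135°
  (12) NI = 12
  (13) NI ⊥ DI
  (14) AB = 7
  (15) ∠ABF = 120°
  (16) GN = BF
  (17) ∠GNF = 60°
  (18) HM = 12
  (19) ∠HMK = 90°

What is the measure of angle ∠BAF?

Step 1: By the law of cosines on triangle ABF: AF² = 7² + 7² − 2·7·7·cos(120°) = 147, so AF = 7·√3.
Step 2: By the inverse law of cosines on triangle BAF: cos(∠BAF) = (7² + (7·√3)² − 7²) / (2·7·7·√3) = 147/169.74 = 0.866, so ∠BAF = 30°.

Therefore, the measure of angle ∠BAF = 30°.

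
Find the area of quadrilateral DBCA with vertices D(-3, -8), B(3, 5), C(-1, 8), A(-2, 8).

The Shoelace formula works by pairing each vertex with the next (cycling back to the first).
For each pair, compute x_i*y_(i+1) - x_(i+1)*y_i:
  (-3*5 - 3*-8) = 9
  (3*8 - -1*5) = 29
  (-1*8 - -2*8) = 8
  (-2*-8 - -3*8) = 40
Taking half the absolute value of the total: Area = (1/2)(86) = 43.

43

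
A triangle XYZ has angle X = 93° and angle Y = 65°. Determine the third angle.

Let angle Z = x. Then 93 + 65 + x = 180.
x = 180 - 158 = 22 degrees.

22 degrees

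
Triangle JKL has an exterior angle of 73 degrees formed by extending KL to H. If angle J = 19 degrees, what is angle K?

angle K = 73 - 19 = 54 degrees (exterior angle theorem).

54 degrees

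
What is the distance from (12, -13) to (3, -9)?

The horizontal distance is |3 - 12| = 9 and the vertical distance is |-9 - -13| = 4.
By the Pythagorean theorem, d = sqrt(9^2 + 4^2) = sqrt(97).

sqrt(97)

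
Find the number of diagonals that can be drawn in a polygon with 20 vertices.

Total line segments between 20 vertices = C(20,2) = 190.
Subtract the 20 sides: 190 - 20 = 170 diagonals.

170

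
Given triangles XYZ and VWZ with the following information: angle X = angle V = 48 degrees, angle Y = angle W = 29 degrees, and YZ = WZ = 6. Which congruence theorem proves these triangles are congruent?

Consider the given information: angle X = angle V = 48 degrees, angle Y = angle W = 29 degrees, and YZ = WZ = 6
This is not SAS or ASA: SAS requires two sides and the included angle between them. ASA requires two angles and the side between them.
The correct criterion is AAS. Two pairs of corresponding angles and a non-included side are equal (Angle-Angle-Side).

AAS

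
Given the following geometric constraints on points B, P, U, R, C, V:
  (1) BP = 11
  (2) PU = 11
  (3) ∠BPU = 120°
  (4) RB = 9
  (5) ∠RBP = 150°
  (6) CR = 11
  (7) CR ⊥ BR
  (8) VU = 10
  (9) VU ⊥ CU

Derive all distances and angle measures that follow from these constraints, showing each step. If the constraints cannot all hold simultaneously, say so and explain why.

The constraints are consistent.

Step 1: From BP = 11, PU = 11, and ∠BPU = 120°, by the law of cosines:
  BU² = BP² + PU² - 2·BP·PU·cos(120°) = 121 + 121 + 121 = 363
  BU = 11·√3

Step 2: From BR = 9, RC = 11, and ∠BRC = 90°, by the law of cosines:
  BC² = BR² + RC² - 2·BR·RC·cos(90°) = 81 + 121 - 0 = 202
  BC ≈ 14.21

Step 3: From PB = 11, BR = 9, and ∠PBR = 150°, by the law of cosines:
  PR² = PB² + BR² - 2·PB·BR·cos(150°) = 121 + 81 + 171.5 = 373.5
  PR ≈ 19.33

Step 4: From BC = 14.21, BR = 9, CR = 11, by the inverse law of cosines:
  cos(∠CBR) = (BC² + BR² - CR²) / (2·BC·BR)
  ∠CBR = 50.71°

Step 5: From BP = 11, BU = 11·√3, PU = 11, by the inverse law of cosines:
  cos(∠PBU) = (BP² + BU² - PU²) / (2·BP·BU)
  ∠PBU = 30°

Step 6: From PB = 11, PR = 19.33, BR = 9, by the inverse law of cosines:
  cos(∠BPR) = (PB² + PR² - BR²) / (2·PB·PR)
  ∠BPR = 13.47°

Step 7: From UB = 11·√3, UP = 11, BP = 11, by the inverse law of cosines:
  cos(∠BUP) = (UB² + UP² - BP²) / (2·UB·UP)
  ∠BUP = 30°

Step 8: From RB = 9, RP = 19.33, BP = 11, by the inverse law of cosines:
  cos(∠BRP) = (RB² + RP² - BP²) / (2·RB·RP)
  ∠BRP = 16.53°

Step 9: From CB = 14.21, CR = 11, BR = 9, by the inverse law of cosines:
  cos(∠BCR) = (CB² + CR² - BR²) / (2·CB·CR)
  ∠BCR = 39.29°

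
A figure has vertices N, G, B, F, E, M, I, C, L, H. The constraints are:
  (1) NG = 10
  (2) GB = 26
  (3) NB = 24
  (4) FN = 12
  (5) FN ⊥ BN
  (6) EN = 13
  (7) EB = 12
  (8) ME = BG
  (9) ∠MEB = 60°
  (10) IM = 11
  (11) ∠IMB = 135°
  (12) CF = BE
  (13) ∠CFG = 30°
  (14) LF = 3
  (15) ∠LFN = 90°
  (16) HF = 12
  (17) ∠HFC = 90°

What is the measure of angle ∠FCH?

From the given relations: CF = BE = 12.
Step 1: By the law of cosines on triangle CFH: CH² = 12² + 12² − 2·12·12·cos(90°) = 288, so CH = 12·√2.
Step 2: By the inverse law of cosines on triangle FCH: cos(∠FCH) = (12² + (12·√2)² − 12²) / (2·12·12·√2) = 288/407.29 = 0.7071, so ∠FCH = 45°.

Therefore, the measure of angle ∠FCH = 45°.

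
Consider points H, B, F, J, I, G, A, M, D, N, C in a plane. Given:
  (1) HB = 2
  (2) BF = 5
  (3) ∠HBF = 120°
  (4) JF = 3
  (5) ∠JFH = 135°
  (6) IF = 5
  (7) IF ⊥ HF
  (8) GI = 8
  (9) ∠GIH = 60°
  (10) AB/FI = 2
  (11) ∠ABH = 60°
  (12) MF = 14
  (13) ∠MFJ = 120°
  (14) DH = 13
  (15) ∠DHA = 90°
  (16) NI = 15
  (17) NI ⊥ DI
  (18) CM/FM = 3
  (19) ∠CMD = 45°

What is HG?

Step 1: By the law of cosines on triangle FBH: FH² = 5² + 2² − 2·5·2·cos(120°) = 39, so FH = √39.
Step 2: By the law of cosines on triangle HFI: HI² = √39² + 5² − 2·√39·5·cos(90°) = 64, so HI = 8.
Step 3: By the law of cosines on triangle HIG: HG² = 8² + 8² − 2·8·8·cos(60°) = 64, so HG = 8.

Therefore, the length of HG = 8.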